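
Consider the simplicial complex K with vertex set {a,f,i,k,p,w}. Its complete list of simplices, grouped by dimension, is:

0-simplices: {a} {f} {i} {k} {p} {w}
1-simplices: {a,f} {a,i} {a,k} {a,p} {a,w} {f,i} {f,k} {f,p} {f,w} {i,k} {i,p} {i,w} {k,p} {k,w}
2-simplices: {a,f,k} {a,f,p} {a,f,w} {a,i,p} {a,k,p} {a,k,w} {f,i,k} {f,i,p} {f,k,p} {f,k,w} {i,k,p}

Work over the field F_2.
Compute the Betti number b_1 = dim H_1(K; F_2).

n_0=6 n_1=14 n_2=11  [Z2]
∂1: piv[af,ai,ak,ap,aw] rk=5  ker:fi,fk,fp,fw,ik,ip,iw,kp,kw
∂2: piv[afk,afp,afw,aip,akp,akw,fik,fip] rk=8  ker:fkp,fkw,ikp
b_1=(14−5)−8=1

b_1=1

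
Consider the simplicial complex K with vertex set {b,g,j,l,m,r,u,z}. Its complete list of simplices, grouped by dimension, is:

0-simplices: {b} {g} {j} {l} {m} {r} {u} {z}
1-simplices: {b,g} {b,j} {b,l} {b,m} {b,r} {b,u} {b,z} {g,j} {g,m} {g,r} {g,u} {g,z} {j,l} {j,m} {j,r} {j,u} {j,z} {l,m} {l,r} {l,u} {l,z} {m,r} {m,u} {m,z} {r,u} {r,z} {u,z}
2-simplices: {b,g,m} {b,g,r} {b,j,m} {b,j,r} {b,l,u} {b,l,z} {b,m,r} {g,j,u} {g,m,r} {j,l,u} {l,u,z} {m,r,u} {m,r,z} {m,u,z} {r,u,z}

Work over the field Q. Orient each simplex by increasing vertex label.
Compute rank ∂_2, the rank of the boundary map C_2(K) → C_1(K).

n_0=8 n_1=27 n_2=15  [Q]
∂1: piv[bg,bj,bl,bm,br,bu,bz] rk=7  ker:gj,gm,gr,gu,gz,jl,jm,jr,ju,jz,lm,lr,lu,lz,mr,mu,mz,ru,rz,uz
∂2: piv[bgm,bgr,bjm,bjr,blu,blz,bmr,gju,jlu,luz,mru,mrz,muz] rk=13  ker:gmr,ruz
rk∂_2=13

rank∂_2=13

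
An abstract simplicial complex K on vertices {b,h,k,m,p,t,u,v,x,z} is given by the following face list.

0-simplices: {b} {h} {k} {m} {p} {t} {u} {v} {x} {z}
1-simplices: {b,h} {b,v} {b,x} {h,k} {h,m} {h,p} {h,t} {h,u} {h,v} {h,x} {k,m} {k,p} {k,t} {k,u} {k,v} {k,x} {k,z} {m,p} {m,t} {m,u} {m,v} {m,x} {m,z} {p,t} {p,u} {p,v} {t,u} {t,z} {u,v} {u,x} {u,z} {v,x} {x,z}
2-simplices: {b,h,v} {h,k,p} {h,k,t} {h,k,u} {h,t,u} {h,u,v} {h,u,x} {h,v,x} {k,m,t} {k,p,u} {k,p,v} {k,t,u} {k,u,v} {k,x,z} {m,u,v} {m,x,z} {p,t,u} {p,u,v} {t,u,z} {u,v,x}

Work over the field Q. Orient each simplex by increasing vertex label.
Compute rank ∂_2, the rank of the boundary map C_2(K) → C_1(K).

n_0=10 n_1=33 n_2=20  [Q]
∂1: piv[bh,bv,bx,hk,hm,hp,ht,hu,kz] rk=9  ker:hv,hx,km,kp,kt,ku,kv,kx,mp,mt,mu,mv,mx,mz,pt,pu,pv,tu,tz,uv,ux,uz,vx,xz
∂2: piv[bhv,hkp,hkt,hku,htu,huv,hux,hvx,kmt,kpu,kpv,kuv,kxz,muv,mxz,ptu,tuz] rk=17  ker:ktu,puv,uvx
rk∂_2=17

rank∂_2=17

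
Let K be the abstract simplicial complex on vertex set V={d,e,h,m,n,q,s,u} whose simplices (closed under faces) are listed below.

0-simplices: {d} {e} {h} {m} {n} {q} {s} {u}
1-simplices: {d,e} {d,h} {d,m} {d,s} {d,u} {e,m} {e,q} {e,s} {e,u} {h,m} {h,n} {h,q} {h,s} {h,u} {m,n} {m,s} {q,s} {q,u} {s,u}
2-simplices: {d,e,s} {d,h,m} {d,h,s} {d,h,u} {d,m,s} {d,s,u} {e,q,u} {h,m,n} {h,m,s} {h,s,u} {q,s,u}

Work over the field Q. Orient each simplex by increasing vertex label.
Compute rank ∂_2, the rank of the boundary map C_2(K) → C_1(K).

rank∂_2=9

n_0=8 n_1=19 n_2=11  [Q]
∂1: piv[de,dh,dm,ds,du,eq,hn] rk=7  ker:em,es,eu,hm,hq,hs,hu,mn,ms,qs,qu,su
∂2: piv[des,dhm,dhs,dhu,dms,dsu,equ,hmn,qsu] rk=9  ker:hms,hsu
rk∂_2=9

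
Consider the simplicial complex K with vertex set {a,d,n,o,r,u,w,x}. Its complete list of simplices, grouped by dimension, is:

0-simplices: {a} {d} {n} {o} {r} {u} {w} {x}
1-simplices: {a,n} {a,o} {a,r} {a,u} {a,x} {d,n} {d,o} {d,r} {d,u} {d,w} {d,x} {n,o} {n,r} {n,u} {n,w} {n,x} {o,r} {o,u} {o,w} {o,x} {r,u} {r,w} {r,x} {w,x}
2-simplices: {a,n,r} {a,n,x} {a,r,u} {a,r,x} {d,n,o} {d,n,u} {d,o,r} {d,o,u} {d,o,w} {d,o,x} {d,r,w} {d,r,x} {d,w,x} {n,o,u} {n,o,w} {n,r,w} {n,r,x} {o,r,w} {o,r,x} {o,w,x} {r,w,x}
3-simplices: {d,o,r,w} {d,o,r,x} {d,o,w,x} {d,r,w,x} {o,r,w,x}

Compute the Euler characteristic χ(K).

χ(K)=0

n_0=8 n_1=24 n_2=21 n_3=5
χ=+8−24+21−5=0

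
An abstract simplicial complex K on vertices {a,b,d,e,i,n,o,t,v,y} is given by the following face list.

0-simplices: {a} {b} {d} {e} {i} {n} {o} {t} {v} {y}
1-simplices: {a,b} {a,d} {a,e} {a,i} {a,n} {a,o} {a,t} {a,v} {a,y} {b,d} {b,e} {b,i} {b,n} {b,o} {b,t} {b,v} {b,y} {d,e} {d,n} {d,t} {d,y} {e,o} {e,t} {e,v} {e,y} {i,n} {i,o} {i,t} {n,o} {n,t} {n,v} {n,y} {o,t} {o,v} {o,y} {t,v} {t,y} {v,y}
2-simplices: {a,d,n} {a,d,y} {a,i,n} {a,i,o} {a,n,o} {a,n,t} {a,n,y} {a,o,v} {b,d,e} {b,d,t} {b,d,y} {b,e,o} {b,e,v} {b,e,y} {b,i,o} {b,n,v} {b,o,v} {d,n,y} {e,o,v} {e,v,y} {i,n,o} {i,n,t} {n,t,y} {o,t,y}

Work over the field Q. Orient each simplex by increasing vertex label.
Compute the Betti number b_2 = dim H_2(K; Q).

b_2=3

n_0=10 n_1=38 n_2=24  [Q]
∂1: piv[ab,ad,ae,ai,an,ao,at,av,ay] rk=9  ker:bd,be,bi,bn,bo,bt,bv,by,de,dn,dt,dy,eo,et,ev,ey,in,io,it,no,nt,nv,ny,ot,ov,oy,tv,ty,vy
∂2: piv[adn,ady,ain,aio,ano,ant,any,aov,bde,bdt,bdy,beo,bev,bey,bio,bnv,bov,evy,int,nty,oty] rk=21  ker:dny,eov,ino
b_2=(24−21)−0=3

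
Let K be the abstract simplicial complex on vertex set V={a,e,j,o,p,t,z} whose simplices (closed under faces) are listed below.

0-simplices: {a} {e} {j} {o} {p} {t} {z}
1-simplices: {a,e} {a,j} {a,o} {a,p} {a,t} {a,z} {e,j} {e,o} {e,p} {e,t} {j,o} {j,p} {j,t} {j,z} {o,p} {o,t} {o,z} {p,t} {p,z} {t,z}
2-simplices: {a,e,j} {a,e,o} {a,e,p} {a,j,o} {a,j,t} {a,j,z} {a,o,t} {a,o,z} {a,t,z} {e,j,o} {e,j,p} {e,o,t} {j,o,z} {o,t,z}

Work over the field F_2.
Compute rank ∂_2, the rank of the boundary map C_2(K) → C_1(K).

n_0=7 n_1=20 n_2=14  [Z2]
∂1: piv[ae,aj,ao,ap,at,az] rk=6  ker:ej,eo,ep,et,jo,jp,jt,jz,op,ot,oz,pt,pz,tz
∂2: piv[aej,aeo,aep,ajo,ajt,ajz,aot,aoz,atz,ejp,eot] rk=11  ker:ejo,joz,otz
rk∂_2=11

rank∂_2=11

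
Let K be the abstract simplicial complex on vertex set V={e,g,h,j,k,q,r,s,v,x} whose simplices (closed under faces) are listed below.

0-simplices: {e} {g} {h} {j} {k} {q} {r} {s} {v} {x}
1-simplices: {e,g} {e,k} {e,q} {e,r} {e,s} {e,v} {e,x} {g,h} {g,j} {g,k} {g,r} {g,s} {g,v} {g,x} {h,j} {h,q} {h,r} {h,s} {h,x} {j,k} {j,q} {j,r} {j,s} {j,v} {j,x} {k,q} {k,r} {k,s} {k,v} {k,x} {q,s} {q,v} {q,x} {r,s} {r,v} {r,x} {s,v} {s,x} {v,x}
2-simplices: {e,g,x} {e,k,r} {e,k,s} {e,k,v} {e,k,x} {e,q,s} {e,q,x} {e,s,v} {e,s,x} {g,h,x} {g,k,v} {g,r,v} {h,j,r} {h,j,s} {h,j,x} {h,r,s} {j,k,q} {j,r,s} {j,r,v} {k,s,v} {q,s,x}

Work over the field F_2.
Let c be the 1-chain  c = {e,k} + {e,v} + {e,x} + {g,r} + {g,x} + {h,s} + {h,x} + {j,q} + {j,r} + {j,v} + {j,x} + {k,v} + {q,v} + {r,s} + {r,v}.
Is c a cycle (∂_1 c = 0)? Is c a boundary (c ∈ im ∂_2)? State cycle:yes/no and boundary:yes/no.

cycle:no boundary:no

n_0=10 n_1=39 n_2=21  [Z2]
∂1: piv[eg,ek,eq,er,es,ev,ex,gh,gj] rk=9  ker:gk,gr,gs,gv,gx,hj,hq,hr,hs,hx,jk,jq,jr,js,jv,jx,kq,kr,ks,kv,kx,qs,qv,qx,rs,rv,rx,sv,sx,vx
∂2: piv[egx,ekr,eks,ekv,ekx,eqs,eqx,esv,esx,ghx,gkv,grv,hjr,hjs,hjx,hrs,jkq,jrv] rk=18  ker:jrs,ksv,qsx
∂1c = {e} + {v}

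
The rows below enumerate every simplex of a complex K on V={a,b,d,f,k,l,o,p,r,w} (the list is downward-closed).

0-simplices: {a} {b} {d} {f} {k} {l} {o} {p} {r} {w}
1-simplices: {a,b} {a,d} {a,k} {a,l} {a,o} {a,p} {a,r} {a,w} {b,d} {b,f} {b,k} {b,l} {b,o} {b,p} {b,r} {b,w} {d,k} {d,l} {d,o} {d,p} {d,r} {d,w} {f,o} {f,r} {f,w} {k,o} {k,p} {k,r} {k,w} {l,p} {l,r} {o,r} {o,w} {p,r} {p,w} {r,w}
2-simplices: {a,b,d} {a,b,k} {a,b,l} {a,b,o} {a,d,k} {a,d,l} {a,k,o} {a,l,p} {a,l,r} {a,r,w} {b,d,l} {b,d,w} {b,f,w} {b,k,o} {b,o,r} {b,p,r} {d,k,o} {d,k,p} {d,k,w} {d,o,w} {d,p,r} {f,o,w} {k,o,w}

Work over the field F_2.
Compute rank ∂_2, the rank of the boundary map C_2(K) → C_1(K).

rank∂_2=20

n_0=10 n_1=36 n_2=23  [Z2]
∂1: piv[ab,ad,ak,al,ao,ap,ar,aw,bf] rk=9  ker:bd,bk,bl,bo,bp,br,bw,dk,dl,do,dp,dr,dw,fo,fr,fw,ko,kp,kr,kw,lp,lr,or,ow,pr,pw,rw
∂2: piv[abd,abk,abl,abo,adk,adl,ako,alp,alr,arw,bdw,bfw,bor,bpr,dko,dkp,dkw,dow,dpr,fow] rk=20  ker:bdl,bko,kow
rk∂_2=20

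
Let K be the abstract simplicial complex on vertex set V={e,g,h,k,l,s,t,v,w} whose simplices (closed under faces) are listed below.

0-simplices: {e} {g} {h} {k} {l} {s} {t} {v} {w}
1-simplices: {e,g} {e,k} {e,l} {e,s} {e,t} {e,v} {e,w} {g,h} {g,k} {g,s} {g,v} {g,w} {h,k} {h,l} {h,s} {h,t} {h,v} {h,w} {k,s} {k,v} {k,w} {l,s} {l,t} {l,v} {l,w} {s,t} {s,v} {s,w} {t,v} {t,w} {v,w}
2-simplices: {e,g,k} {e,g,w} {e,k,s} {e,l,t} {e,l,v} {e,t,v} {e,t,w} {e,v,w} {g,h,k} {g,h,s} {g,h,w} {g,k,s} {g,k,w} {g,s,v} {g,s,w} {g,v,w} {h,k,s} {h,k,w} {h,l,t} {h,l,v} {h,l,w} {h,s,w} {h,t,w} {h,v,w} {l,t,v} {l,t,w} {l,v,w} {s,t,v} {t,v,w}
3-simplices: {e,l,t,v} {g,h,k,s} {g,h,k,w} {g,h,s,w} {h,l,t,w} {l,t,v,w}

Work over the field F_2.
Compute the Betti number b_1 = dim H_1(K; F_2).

b_1=2

n_0=9 n_1=31 n_2=29 n_3=6  [Z2]
∂1: piv[eg,ek,el,es,et,ev,ew,gh] rk=8  ker:gk,gs,gv,gw,hk,hl,hs,ht,hv,hw,ks,kv,kw,ls,lt,lv,lw,st,sv,sw,tv,tw,vw
∂2: piv[egk,egw,eks,elt,elv,etv,etw,evw,ghk,ghs,ghw,gks,gkw,gsv,gsw,gvw,hlt,hlv,hlw,htw,stv] rk=21  ker:hks,hkw,hsw,hvw,ltv,ltw,lvw,tvw
∂3: piv[eltv,ghks,ghkw,ghsw,hltw,ltvw] rk=6
b_1=(31−8)−21=2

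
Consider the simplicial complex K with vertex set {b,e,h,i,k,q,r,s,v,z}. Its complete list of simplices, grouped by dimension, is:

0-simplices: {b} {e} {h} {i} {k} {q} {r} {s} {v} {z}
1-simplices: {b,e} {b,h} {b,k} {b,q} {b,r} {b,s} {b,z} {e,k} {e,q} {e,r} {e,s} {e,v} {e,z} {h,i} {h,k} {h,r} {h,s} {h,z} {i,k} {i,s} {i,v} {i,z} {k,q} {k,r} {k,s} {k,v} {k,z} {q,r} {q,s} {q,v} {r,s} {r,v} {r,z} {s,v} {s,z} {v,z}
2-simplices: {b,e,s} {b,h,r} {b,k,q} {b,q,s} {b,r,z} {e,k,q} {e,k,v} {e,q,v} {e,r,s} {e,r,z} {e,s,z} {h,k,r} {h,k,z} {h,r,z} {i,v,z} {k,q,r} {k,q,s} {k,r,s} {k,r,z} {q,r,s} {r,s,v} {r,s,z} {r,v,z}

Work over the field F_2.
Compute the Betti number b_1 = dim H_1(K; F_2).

b_1=7

n_0=10 n_1=36 n_2=23  [Z2]
∂1: piv[be,bh,bk,bq,br,bs,bz,ev,hi] rk=9  ker:ek,eq,er,es,ez,hk,hr,hs,hz,ik,is,iv,iz,kq,kr,ks,kv,kz,qr,qs,qv,rs,rv,rz,sv,sz,vz
∂2: piv[bes,bhr,bkq,bqs,brz,ekq,ekv,eqv,ers,erz,esz,hkr,hkz,hrz,ivz,kqr,kqs,krs,rsv,rvz] rk=20  ker:krz,qrs,rsz
b_1=(36−9)−20=7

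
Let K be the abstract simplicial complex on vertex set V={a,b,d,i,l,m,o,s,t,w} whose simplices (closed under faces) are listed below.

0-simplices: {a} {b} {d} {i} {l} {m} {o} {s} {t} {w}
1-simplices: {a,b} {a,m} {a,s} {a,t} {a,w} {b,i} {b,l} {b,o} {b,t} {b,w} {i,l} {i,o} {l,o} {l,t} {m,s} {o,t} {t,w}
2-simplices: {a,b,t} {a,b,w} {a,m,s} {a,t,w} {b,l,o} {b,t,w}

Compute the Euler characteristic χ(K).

χ(K)=-1

n_0=10 n_1=17 n_2=6
χ=+10−17+6=-1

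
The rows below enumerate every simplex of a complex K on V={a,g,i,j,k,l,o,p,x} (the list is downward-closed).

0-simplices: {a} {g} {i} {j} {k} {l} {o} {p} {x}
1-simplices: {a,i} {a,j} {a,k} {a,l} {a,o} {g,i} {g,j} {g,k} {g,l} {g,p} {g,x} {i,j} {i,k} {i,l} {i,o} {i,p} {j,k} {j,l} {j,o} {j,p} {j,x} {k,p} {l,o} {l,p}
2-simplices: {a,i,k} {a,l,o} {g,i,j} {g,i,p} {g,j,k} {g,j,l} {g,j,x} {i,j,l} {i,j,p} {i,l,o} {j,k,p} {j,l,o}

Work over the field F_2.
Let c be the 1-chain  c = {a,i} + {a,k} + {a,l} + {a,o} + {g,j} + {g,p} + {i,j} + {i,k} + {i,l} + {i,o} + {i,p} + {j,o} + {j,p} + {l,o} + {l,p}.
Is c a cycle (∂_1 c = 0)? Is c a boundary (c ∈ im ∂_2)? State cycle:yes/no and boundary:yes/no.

n_0=9 n_1=24 n_2=12  [Z2]
∂1: piv[ai,aj,ak,al,ao,gi,gp,gx] rk=8  ker:gj,gk,gl,ij,ik,il,io,ip,jk,jl,jo,jp,jx,kp,lo,lp
∂2: piv[aik,alo,gij,gip,gjk,gjl,gjx,ijl,ijp,ilo,jkp,jlo] rk=12
∂1c = 0
c vs im∂2: residual ≠ 0 ⇒ not boundary

cycle:yes boundary:no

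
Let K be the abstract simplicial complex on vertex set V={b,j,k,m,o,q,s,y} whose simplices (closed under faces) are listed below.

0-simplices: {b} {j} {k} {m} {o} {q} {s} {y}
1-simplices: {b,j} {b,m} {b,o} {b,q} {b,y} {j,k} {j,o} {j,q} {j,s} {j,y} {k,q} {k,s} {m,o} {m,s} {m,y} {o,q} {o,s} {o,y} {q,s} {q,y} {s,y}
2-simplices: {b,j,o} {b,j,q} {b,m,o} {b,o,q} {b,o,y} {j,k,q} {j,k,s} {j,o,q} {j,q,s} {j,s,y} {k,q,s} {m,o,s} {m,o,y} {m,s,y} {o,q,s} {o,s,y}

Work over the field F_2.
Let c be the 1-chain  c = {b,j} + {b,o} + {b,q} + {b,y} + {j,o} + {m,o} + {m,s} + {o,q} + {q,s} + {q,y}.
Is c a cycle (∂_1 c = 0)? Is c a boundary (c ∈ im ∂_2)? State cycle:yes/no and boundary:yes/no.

n_0=8 n_1=21 n_2=16  [Z2]
∂1: piv[bj,bm,bo,bq,by,jk,js] rk=7  ker:jo,jq,jy,kq,ks,mo,ms,my,oq,os,oy,qs,qy,sy
∂2: piv[bjo,bjq,bmo,boq,boy,jkq,jks,jqs,jsy,mos,moy,msy,oqs] rk=13  ker:joq,kqs,osy
∂1c = 0
c vs im∂2: residual ≠ 0 ⇒ not boundary

cycle:yes boundary:no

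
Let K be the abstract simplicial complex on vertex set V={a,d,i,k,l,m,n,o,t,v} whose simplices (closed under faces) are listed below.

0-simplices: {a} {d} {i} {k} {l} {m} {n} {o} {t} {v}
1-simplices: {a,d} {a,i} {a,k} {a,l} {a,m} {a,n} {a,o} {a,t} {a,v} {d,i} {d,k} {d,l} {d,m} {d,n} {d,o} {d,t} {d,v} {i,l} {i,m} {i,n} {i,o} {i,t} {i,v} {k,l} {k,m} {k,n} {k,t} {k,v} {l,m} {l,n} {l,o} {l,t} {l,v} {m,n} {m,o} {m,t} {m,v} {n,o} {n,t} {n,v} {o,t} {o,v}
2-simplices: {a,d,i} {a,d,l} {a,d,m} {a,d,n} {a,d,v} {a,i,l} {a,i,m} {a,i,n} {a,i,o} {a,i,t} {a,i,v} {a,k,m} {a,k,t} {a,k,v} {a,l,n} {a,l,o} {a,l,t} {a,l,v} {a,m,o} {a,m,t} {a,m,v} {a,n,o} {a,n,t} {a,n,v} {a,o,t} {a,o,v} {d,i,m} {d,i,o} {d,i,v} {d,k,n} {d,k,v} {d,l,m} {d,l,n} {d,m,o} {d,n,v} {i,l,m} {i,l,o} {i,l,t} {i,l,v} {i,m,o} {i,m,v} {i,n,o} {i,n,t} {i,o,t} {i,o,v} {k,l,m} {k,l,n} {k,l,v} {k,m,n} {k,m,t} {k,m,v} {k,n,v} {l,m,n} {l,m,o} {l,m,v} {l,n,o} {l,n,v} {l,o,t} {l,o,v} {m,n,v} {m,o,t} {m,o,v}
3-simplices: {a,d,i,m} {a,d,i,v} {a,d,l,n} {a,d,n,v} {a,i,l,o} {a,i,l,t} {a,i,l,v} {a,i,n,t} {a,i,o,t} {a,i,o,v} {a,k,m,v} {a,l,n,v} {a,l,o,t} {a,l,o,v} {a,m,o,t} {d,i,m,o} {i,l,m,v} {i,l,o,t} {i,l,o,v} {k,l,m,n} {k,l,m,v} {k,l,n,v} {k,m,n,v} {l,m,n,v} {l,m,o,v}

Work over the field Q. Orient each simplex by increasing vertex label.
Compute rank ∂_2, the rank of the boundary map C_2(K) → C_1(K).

rank∂_2=32

n_0=10 n_1=42 n_2=62 n_3=25  [Q]
∂1: piv[ad,ai,ak,al,am,an,ao,at,av] rk=9  ker:di,dk,dl,dm,dn,do,dt,dv,il,im,in,io,it,iv,kl,km,kn,kt,kv,lm,ln,lo,lt,lv,mn,mo,mt,mv,no,nt,nv,ot,ov
∂2: piv[adi,adl,adm,adn,adv,ail,aim,ain,aio,ait,aiv,akm,akt,akv,aln,alo,alt,alv,amo,amt,amv,ano,ant,anv,aot,aov,dio,dkn,dkv,dlm,klm,kmn] rk=32  ker:dim,div,dln,dmo,dnv,ilm,ilo,ilt,ilv,imo,imv,ino,int,iot,iov,kln,klv,kmt,kmv,knv,lmn,lmo,lmv,lno,lnv,lot,lov,mnv,mot,mov
∂3: piv[adim,adiv,adln,adnv,ailo,ailt,ailv,aint,aiot,aiov,akmv,alnv,alot,alov,amot,dimo,ilmv,klmn,klmv,klnv,kmnv,lmov] rk=22  ker:ilot,ilov,lmnv
rk∂_2=32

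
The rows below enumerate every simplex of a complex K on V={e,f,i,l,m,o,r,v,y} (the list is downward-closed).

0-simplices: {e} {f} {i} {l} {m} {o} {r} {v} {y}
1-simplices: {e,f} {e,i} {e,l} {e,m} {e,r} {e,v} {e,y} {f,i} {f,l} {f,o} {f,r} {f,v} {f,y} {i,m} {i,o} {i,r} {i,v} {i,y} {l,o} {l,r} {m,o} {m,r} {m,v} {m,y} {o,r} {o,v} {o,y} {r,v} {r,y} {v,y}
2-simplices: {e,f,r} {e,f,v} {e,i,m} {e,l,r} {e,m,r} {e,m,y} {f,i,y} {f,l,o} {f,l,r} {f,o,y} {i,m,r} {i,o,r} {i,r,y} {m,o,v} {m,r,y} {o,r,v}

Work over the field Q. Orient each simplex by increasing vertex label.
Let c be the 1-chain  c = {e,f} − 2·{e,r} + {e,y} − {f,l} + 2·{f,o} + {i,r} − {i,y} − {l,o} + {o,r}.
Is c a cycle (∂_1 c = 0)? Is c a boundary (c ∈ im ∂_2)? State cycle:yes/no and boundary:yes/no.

n_0=9 n_1=30 n_2=16  [Q]
∂1: piv[ef,ei,el,em,er,ev,ey,fo] rk=8  ker:fi,fl,fr,fv,fy,im,io,ir,iv,iy,lo,lr,mo,mr,mv,my,or,ov,oy,rv,ry,vy
∂2: piv[efr,efv,eim,elr,emr,emy,fiy,flo,flr,foy,imr,ior,iry,mov,mry,orv] rk=16
∂1c = 0
c vs im∂2: residual ≠ 0 ⇒ not boundary

cycle:yes boundary:no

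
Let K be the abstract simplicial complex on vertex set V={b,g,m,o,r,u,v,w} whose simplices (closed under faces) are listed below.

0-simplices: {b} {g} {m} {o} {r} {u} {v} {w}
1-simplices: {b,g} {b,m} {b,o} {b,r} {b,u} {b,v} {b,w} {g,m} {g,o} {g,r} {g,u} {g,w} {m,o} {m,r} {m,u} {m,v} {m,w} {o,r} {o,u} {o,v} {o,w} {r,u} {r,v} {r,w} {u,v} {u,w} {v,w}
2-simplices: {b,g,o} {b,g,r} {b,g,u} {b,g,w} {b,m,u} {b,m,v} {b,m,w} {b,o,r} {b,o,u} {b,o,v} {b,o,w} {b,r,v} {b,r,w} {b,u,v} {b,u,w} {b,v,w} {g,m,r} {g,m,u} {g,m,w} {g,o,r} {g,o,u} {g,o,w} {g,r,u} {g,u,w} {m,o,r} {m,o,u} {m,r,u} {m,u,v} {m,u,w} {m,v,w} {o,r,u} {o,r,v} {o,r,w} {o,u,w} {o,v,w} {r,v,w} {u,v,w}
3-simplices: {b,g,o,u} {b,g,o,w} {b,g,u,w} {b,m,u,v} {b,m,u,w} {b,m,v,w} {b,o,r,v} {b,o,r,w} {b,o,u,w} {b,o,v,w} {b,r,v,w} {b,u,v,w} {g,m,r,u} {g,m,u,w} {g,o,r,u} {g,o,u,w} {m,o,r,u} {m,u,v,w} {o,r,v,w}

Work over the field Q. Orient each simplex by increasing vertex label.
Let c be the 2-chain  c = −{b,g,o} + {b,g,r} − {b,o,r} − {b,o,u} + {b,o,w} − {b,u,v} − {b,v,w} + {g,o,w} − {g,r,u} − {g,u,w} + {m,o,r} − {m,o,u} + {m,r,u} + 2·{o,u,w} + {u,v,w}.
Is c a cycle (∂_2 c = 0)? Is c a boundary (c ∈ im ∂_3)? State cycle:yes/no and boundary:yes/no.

cycle:yes boundary:no

n_0=8 n_1=27 n_2=37 n_3=19  [Q]
∂1: piv[bg,bm,bo,br,bu,bv,bw] rk=7  ker:gm,go,gr,gu,gw,mo,mr,mu,mv,mw,or,ou,ov,ow,ru,rv,rw,uv,uw,vw
∂2: piv[bgo,bgr,bgu,bgw,bmu,bmv,bmw,bor,bou,bov,bow,brv,brw,buv,buw,bvw,gmr,gmu,gru,mor] rk=20  ker:gmw,gor,gou,gow,guw,mou,mru,muv,muw,mvw,oru,orv,orw,ouw,ovw,rvw,uvw
∂3: piv[bgou,bgow,bguw,bmuv,bmuw,bmvw,borv,borw,bouw,bovw,brvw,buvw,gmru,gmuw,goru,moru] rk=16  ker:gouw,muvw,orvw
∂2c = 0
c vs im∂3: residual ≠ 0 ⇒ not boundary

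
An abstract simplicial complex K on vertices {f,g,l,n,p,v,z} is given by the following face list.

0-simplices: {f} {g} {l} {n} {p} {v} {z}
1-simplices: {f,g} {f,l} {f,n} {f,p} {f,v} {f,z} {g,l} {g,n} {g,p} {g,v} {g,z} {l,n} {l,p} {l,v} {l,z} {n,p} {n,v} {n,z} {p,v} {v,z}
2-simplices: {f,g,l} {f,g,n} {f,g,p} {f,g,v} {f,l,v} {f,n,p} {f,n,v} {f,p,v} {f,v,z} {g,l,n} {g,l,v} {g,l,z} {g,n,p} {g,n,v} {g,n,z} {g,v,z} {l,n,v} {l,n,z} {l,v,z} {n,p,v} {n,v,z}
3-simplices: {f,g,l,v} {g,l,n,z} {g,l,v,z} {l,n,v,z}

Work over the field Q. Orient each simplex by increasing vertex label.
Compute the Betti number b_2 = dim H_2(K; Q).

b_2=4

n_0=7 n_1=20 n_2=21 n_3=4  [Q]
∂1: piv[fg,fl,fn,fp,fv,fz] rk=6  ker:gl,gn,gp,gv,gz,ln,lp,lv,lz,np,nv,nz,pv,vz
∂2: piv[fgl,fgn,fgp,fgv,flv,fnp,fnv,fpv,fvz,gln,glz,gnz,gvz] rk=13  ker:glv,gnp,gnv,lnv,lnz,lvz,npv,nvz
∂3: piv[fglv,glnz,glvz,lnvz] rk=4
b_2=(21−13)−4=4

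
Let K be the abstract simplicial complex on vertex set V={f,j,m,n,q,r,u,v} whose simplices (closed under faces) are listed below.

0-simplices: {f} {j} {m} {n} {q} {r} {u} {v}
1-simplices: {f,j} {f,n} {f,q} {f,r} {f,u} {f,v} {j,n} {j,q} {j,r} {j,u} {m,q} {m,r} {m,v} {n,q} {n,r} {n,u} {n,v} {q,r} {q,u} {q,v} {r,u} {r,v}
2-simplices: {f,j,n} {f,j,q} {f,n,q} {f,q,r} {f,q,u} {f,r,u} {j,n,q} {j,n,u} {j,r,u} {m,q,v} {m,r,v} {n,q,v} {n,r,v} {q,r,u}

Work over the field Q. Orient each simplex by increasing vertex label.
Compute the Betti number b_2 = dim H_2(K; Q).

b_2=2

n_0=8 n_1=22 n_2=14  [Q]
∂1: piv[fj,fn,fq,fr,fu,fv,mq] rk=7  ker:jn,jq,jr,ju,mr,mv,nq,nr,nu,nv,qr,qu,qv,ru,rv
∂2: piv[fjn,fjq,fnq,fqr,fqu,fru,jnu,jru,mqv,mrv,nqv,nrv] rk=12  ker:jnq,qru
b_2=(14−12)−0=2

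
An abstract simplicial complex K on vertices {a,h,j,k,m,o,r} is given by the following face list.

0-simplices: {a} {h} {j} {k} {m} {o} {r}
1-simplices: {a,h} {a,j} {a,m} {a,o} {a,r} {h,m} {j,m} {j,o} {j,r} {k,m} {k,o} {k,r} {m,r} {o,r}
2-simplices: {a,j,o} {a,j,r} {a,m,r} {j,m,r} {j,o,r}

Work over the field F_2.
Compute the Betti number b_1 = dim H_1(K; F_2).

n_0=7 n_1=14 n_2=5  [Z2]
∂1: piv[ah,aj,am,ao,ar,km] rk=6  ker:hm,jm,jo,jr,ko,kr,mr,or
∂2: piv[ajo,ajr,amr,jmr,jor] rk=5
b_1=(14−6)−5=3

b_1=3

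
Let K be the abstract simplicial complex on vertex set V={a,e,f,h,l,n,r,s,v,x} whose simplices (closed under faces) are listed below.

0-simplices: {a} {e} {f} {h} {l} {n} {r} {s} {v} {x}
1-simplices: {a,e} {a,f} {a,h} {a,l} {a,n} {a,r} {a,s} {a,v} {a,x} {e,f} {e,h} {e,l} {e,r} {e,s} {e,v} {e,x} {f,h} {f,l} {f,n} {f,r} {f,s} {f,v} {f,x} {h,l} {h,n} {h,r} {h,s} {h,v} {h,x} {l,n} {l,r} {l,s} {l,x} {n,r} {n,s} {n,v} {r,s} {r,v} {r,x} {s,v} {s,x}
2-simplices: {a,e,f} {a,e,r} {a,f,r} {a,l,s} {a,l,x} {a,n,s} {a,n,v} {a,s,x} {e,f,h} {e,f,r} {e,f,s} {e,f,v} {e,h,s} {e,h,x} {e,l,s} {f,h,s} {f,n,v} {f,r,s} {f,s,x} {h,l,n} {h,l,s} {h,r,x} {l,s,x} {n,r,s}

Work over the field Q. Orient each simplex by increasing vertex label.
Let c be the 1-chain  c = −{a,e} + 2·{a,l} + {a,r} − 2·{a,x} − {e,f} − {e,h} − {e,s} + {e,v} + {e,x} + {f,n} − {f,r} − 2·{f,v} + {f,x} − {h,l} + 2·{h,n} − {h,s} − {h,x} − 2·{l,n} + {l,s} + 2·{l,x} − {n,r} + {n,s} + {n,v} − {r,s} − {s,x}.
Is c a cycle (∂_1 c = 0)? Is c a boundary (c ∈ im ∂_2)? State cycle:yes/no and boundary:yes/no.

n_0=10 n_1=41 n_2=24  [Q]
∂1: piv[ae,af,ah,al,an,ar,as,av,ax] rk=9  ker:ef,eh,el,er,es,ev,ex,fh,fl,fn,fr,fs,fv,fx,hl,hn,hr,hs,hv,hx,ln,lr,ls,lx,nr,ns,nv,rs,rv,rx,sv,sx
∂2: piv[aef,aer,afr,als,alx,ans,anv,asx,efh,efs,efv,ehs,ehx,els,fnv,frs,fsx,hln,hls,hrx,nrs] rk=21  ker:efr,fhs,lsx
∂1c = 0
c vs im∂2: reduces to 0 ⇒ boundary

cycle:yes boundary:yes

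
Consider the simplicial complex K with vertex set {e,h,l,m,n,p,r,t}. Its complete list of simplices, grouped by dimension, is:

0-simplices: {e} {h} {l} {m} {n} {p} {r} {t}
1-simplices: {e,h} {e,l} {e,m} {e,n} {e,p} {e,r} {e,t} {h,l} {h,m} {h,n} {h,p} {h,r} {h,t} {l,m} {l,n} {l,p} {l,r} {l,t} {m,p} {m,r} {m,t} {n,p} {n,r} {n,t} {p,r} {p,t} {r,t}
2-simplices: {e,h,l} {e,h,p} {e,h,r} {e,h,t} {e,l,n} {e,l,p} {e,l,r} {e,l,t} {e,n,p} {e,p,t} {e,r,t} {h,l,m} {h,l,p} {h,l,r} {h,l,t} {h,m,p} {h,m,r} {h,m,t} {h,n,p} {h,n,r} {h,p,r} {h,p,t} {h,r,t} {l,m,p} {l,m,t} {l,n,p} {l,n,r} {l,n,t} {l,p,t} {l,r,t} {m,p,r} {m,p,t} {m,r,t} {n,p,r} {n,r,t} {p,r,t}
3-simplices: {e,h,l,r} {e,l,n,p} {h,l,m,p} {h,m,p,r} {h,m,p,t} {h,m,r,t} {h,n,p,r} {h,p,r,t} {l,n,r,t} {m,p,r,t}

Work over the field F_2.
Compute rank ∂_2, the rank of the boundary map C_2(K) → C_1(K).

rank∂_2=19

n_0=8 n_1=27 n_2=36 n_3=10  [Z2]
∂1: piv[eh,el,em,en,ep,er,et] rk=7  ker:hl,hm,hn,hp,hr,ht,lm,ln,lp,lr,lt,mp,mr,mt,np,nr,nt,pr,pt,rt
∂2: piv[ehl,ehp,ehr,eht,eln,elp,elr,elt,enp,ept,ert,hlm,hmp,hmr,hmt,hnp,hnr,hpr,lnt] rk=19  ker:hlp,hlr,hlt,hpt,hrt,lmp,lmt,lnp,lnr,lpt,lrt,mpr,mpt,mrt,npr,nrt,prt
∂3: piv[ehlr,elnp,hlmp,hmpr,hmpt,hmrt,hnpr,hprt,lnrt] rk=9  ker:mprt
rk∂_2=19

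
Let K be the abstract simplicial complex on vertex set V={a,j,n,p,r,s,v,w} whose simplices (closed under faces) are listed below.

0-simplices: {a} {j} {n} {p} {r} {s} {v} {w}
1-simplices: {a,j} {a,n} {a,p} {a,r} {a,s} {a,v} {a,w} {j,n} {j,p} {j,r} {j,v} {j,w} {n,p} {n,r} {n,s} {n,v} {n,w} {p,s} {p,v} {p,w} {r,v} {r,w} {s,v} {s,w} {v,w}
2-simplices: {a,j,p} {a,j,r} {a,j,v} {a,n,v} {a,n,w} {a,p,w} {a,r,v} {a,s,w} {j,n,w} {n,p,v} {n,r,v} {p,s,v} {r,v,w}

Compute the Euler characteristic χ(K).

n_0=8 n_1=25 n_2=13
χ=+8−25+13=-4

χ(K)=-4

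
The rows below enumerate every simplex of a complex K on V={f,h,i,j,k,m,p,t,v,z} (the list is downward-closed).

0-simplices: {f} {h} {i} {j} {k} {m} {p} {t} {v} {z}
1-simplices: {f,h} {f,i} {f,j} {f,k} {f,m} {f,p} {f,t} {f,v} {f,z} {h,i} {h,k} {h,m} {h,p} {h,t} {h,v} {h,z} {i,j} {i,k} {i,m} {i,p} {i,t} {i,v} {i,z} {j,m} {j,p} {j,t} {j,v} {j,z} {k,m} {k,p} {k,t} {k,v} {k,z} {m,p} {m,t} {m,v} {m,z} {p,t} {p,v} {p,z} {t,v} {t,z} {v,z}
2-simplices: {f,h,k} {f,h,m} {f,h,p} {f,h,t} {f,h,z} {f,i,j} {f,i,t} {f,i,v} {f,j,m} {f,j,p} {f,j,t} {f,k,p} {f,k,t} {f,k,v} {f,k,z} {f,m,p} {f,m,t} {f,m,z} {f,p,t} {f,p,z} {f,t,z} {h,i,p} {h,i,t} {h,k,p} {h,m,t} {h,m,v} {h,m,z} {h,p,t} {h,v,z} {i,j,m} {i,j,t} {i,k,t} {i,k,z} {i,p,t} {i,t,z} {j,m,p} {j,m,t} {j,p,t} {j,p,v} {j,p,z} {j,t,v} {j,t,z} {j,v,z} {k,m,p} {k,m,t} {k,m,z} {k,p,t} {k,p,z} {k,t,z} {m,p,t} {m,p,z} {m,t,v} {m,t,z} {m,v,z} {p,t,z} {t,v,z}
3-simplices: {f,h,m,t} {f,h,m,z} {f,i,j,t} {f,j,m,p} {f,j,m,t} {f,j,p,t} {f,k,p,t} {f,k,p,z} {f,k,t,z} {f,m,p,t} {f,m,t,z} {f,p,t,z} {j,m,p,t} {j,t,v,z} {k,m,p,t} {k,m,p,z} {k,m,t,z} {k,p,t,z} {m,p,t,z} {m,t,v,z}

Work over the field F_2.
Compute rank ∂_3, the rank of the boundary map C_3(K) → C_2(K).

rank∂_3=17

n_0=10 n_1=43 n_2=56 n_3=20  [Z2]
∂1: piv[fh,fi,fj,fk,fm,fp,ft,fv,fz] rk=9  ker:hi,hk,hm,hp,ht,hv,hz,ij,ik,im,ip,it,iv,iz,jm,jp,jt,jv,jz,km,kp,kt,kv,kz,mp,mt,mv,mz,pt,pv,pz,tv,tz,vz
∂2: piv[fhk,fhm,fhp,fht,fhz,fij,fit,fiv,fjm,fjp,fjt,fkp,fkt,fkv,fkz,fmp,fmt,fmz,fpt,fpz,ftz,hip,hit,hmv,hvz,ijm,ikt,ikz,jpv,jpz,jtv,jvz,kmp] rk=33  ker:hkp,hmt,hmz,hpt,ijt,ipt,itz,jmp,jmt,jpt,jtz,kmt,kmz,kpt,kpz,ktz,mpt,mpz,mtv,mtz,mvz,ptz,tvz
∂3: piv[fhmt,fhmz,fijt,fjmp,fjmt,fjpt,fkpt,fkpz,fktz,fmpt,fmtz,fptz,jtvz,kmpt,kmpz,kmtz,mtvz] rk=17  ker:jmpt,kptz,mptz
rk∂_3=17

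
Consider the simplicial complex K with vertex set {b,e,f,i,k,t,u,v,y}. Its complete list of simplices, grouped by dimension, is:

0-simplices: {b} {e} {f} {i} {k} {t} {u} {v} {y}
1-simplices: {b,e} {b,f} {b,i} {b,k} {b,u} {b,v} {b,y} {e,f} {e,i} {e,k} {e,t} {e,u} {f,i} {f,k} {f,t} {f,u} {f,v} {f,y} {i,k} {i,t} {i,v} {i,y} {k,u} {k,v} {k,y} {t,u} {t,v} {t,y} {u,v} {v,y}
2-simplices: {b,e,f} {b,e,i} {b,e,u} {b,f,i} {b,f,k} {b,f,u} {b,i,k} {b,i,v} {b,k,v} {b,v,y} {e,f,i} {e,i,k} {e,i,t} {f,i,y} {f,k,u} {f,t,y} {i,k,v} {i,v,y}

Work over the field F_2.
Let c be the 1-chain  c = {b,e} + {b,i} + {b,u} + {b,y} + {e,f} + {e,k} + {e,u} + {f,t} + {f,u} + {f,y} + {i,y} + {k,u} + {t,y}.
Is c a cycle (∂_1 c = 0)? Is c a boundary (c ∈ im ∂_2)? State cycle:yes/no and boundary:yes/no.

n_0=9 n_1=30 n_2=18  [Z2]
∂1: piv[be,bf,bi,bk,bu,bv,by,et] rk=8  ker:ef,ei,ek,eu,fi,fk,ft,fu,fv,fy,ik,it,iv,iy,ku,kv,ky,tu,tv,ty,uv,vy
∂2: piv[bef,bei,beu,bfi,bfk,bfu,bik,biv,bkv,bvy,eik,eit,fiy,fku,fty,ivy] rk=16  ker:efi,ikv
∂1c = 0
c vs im∂2: reduces to 0 ⇒ boundary

cycle:yes boundary:yes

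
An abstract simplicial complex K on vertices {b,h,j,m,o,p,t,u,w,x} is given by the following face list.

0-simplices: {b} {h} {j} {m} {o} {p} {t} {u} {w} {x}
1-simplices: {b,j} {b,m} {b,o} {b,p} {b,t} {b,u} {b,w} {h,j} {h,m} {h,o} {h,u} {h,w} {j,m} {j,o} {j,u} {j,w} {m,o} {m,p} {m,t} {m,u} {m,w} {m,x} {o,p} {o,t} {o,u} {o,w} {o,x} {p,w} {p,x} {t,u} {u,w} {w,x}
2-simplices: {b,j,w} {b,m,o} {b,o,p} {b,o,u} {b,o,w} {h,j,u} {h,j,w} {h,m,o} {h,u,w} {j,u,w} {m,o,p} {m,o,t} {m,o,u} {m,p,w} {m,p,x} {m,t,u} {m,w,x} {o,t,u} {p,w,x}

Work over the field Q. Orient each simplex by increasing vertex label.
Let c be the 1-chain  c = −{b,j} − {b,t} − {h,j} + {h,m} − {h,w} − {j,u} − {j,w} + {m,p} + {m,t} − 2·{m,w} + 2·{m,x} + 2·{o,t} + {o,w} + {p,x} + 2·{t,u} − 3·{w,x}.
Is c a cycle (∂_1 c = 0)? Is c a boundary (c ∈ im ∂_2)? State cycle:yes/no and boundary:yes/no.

cycle:no boundary:no

n_0=10 n_1=32 n_2=19  [Q]
∂1: piv[bj,bm,bo,bp,bt,bu,bw,hj,mx] rk=9  ker:hm,ho,hu,hw,jm,jo,ju,jw,mo,mp,mt,mu,mw,op,ot,ou,ow,ox,pw,px,tu,uw,wx
∂2: piv[bjw,bmo,bop,bou,bow,hju,hjw,hmo,huw,mop,mot,mou,mpw,mpx,mtu,mwx] rk=16  ker:juw,otu,pwx
∂1c = 2·{b} + {h} − {m} − 3·{o} + {u}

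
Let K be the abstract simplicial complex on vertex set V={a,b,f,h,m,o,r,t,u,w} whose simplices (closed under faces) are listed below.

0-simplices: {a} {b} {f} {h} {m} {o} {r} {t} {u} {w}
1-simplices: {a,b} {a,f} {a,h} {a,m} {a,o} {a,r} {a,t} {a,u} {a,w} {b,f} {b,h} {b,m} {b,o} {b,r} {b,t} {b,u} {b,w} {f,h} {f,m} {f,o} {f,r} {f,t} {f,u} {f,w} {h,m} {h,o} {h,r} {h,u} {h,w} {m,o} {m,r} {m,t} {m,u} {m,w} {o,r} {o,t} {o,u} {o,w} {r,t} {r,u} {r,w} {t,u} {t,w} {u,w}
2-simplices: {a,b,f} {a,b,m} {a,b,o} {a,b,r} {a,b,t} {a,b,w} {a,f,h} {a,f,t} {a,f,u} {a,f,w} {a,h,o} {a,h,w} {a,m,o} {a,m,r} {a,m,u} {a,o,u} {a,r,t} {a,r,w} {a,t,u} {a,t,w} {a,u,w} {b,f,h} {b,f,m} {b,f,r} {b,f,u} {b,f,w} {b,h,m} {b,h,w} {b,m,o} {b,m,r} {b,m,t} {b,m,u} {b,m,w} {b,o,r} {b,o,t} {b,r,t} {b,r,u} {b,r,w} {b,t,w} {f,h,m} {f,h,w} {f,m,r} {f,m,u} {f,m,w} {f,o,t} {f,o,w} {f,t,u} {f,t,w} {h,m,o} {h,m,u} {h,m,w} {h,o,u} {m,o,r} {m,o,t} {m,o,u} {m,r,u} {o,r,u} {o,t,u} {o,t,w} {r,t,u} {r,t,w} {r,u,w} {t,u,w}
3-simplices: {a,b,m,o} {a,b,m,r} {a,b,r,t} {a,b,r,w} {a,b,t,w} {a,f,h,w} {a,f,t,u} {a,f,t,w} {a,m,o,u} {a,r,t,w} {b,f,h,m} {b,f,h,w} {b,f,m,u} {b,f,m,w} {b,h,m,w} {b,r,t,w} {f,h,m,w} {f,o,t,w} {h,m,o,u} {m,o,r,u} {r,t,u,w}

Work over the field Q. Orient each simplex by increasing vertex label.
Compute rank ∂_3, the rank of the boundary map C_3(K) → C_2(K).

n_0=10 n_1=44 n_2=63 n_3=21  [Q]
∂1: piv[ab,af,ah,am,ao,ar,at,au,aw] rk=9  ker:bf,bh,bm,bo,br,bt,bu,bw,fh,fm,fo,fr,ft,fu,fw,hm,ho,hr,hu,hw,mo,mr,mt,mu,mw,or,ot,ou,ow,rt,ru,rw,tu,tw,uw
∂2: piv[abf,abm,abo,abr,abt,abw,afh,aft,afu,afw,aho,ahw,amo,amr,amu,aou,art,arw,atu,atw,auw,bfh,bfm,bfr,bfu,bhm,bmt,bmw,bor,bot,bru,fot,fow,hmu] rk=34  ker:bfw,bhw,bmo,bmr,bmu,brt,brw,btw,fhm,fhw,fmr,fmu,fmw,ftu,ftw,hmo,hmw,hou,mor,mot,mou,mru,oru,otu,otw,rtu,rtw,ruw,tuw
∂3: piv[abmo,abmr,abrt,abrw,abtw,afhw,aftu,aftw,amou,artw,bfhm,bfhw,bfmu,bfmw,bhmw,fotw,hmou,moru,rtuw] rk=19  ker:brtw,fhmw
rk∂_3=19

rank∂_3=19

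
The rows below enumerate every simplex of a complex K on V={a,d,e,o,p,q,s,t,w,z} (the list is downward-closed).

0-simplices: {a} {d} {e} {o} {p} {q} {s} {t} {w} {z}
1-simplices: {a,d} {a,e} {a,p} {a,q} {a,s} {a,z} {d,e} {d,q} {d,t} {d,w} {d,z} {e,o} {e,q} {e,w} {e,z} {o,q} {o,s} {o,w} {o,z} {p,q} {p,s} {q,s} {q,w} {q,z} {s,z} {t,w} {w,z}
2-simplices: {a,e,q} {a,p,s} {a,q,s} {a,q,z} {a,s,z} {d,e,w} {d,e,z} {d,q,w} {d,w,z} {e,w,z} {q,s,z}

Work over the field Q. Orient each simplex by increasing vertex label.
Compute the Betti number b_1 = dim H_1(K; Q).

n_0=10 n_1=27 n_2=11  [Q]
∂1: piv[ad,ae,ap,aq,as,az,dt,dw,eo] rk=9  ker:de,dq,dz,eq,ew,ez,oq,os,ow,oz,pq,ps,qs,qw,qz,sz,tw,wz
∂2: piv[aeq,aps,aqs,aqz,asz,dew,dez,dqw,dwz] rk=9  ker:ewz,qsz
b_1=(27−9)−9=9

b_1=9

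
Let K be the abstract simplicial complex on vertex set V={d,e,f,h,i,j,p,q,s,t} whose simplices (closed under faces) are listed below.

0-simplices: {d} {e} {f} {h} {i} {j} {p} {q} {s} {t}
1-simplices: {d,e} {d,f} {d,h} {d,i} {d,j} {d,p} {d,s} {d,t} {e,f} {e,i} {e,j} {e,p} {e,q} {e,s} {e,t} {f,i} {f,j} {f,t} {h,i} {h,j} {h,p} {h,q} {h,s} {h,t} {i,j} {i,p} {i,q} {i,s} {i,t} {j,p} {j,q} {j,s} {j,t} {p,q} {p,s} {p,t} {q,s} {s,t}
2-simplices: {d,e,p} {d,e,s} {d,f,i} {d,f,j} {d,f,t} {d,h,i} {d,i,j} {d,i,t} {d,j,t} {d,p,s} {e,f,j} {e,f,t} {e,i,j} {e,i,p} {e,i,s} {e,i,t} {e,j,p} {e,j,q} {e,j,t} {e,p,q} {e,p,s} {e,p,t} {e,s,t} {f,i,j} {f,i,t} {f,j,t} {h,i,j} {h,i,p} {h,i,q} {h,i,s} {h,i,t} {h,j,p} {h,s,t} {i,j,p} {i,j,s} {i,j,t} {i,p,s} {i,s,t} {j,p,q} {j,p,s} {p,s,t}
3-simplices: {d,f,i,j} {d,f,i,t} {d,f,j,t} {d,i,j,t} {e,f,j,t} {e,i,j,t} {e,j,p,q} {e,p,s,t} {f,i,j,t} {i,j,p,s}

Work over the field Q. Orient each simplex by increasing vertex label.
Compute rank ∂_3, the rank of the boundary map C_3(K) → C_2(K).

rank∂_3=9

n_0=10 n_1=38 n_2=41 n_3=10  [Q]
∂1: piv[de,df,dh,di,dj,dp,ds,dt,eq] rk=9  ker:ef,ei,ej,ep,es,et,fi,fj,ft,hi,hj,hp,hq,hs,ht,ij,ip,iq,is,it,jp,jq,js,jt,pq,ps,pt,qs,st
∂2: piv[dep,des,dfi,dfj,dft,dhi,dij,dit,djt,dps,efj,eft,eij,eip,eis,ejp,ejq,epq,ept,est,hij,hip,hiq,his,hit,ijs] rk=26  ker:eit,ejt,eps,fij,fit,fjt,hjp,hst,ijp,ijt,ips,ist,jpq,jps,pst
∂3: piv[dfij,dfit,dfjt,dijt,efjt,eijt,ejpq,epst,ijps] rk=9  ker:fijt
rk∂_3=9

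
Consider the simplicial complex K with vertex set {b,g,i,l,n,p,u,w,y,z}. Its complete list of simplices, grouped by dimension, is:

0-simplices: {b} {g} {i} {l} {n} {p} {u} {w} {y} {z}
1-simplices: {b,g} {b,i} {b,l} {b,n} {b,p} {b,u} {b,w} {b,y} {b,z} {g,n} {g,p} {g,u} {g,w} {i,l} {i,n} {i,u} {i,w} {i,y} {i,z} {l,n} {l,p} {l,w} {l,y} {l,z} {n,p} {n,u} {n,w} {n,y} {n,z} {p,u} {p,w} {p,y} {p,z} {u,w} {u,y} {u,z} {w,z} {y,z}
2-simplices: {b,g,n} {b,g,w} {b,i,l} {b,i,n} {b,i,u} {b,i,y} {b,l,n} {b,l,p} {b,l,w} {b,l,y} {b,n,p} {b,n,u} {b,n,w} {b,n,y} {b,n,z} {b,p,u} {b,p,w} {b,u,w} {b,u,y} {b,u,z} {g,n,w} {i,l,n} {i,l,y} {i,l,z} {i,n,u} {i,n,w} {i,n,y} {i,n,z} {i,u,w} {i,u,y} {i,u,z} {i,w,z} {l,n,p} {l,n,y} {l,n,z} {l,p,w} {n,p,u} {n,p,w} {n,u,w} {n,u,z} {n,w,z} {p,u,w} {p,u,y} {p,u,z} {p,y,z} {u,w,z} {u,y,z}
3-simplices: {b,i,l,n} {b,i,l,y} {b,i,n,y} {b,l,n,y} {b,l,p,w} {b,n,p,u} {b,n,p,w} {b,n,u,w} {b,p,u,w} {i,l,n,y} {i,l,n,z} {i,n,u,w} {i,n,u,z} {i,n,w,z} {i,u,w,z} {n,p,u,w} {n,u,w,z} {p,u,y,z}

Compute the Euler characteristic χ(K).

n_0=10 n_1=38 n_2=47 n_3=18
χ=+10−38+47−18=1

χ(K)=1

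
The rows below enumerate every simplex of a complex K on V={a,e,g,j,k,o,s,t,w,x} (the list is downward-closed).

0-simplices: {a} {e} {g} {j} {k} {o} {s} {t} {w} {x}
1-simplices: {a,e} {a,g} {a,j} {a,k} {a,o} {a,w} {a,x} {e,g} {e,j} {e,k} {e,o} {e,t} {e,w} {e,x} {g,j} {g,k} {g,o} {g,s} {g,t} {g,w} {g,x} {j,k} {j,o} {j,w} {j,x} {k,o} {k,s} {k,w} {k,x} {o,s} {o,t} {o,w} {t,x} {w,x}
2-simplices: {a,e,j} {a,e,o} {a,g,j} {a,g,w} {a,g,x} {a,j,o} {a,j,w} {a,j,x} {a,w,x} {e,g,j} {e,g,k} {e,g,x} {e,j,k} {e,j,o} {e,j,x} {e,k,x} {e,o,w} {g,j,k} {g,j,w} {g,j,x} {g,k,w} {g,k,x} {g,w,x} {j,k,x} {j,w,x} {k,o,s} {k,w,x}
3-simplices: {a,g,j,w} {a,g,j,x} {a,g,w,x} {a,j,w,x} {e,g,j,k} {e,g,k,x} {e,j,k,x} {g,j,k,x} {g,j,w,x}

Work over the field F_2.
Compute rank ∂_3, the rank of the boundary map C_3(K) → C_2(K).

rank∂_3=8

n_0=10 n_1=34 n_2=27 n_3=9  [Z2]
∂1: piv[ae,ag,aj,ak,ao,aw,ax,et,gs] rk=9  ker:eg,ej,ek,eo,ew,ex,gj,gk,go,gt,gw,gx,jk,jo,jw,jx,ko,ks,kw,kx,os,ot,ow,tx,wx
∂2: piv[aej,aeo,agj,agw,agx,ajo,ajw,ajx,awx,egj,egk,egx,ejk,ekx,eow,gkw,kos] rk=17  ker:ejo,ejx,gjk,gjw,gjx,gkx,gwx,jkx,jwx,kwx
∂3: piv[agjw,agjx,agwx,ajwx,egjk,egkx,ejkx,gjkx] rk=8  ker:gjwx
rk∂_3=8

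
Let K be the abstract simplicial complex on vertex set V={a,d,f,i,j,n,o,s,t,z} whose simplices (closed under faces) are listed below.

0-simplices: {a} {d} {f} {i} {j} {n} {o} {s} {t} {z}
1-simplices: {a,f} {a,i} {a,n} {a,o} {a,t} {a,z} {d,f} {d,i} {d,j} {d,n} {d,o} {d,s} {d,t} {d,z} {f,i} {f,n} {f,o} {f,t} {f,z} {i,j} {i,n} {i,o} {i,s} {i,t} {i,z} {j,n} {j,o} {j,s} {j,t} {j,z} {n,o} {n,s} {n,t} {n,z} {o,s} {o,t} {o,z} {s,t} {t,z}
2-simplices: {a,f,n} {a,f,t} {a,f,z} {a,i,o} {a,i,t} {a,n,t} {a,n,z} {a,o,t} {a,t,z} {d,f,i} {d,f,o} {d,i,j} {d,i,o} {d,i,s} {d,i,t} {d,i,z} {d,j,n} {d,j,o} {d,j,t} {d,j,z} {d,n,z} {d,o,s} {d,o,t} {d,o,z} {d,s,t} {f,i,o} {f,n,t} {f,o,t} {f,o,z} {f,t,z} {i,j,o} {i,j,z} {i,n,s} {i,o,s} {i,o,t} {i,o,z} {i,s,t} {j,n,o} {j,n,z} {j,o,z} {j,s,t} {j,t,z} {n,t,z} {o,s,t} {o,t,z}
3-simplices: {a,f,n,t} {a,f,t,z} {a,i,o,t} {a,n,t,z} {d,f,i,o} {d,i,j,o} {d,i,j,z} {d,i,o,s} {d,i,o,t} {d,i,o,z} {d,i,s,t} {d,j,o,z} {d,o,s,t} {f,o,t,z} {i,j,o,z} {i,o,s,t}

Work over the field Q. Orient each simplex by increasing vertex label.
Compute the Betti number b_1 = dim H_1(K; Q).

n_0=10 n_1=39 n_2=45 n_3=16  [Q]
∂1: piv[af,ai,an,ao,at,az,df,dj,ds] rk=9  ker:di,dn,do,dt,dz,fi,fn,fo,ft,fz,ij,in,io,is,it,iz,jn,jo,js,jt,jz,no,ns,nt,nz,os,ot,oz,st,tz
∂2: piv[afn,aft,afz,aio,ait,ant,anz,aot,atz,dfi,dfo,dij,dio,dis,dit,diz,djn,djo,djt,djz,dnz,dos,doz,dst,fot,foz,ins,jno,jst] rk=29  ker:dot,fio,fnt,ftz,ijo,ijz,ios,iot,ioz,ist,jnz,joz,jtz,ntz,ost,otz
∂3: piv[afnt,aftz,aiot,antz,dfio,dijo,dijz,dios,diot,dioz,dist,djoz,dost,fotz] rk=14  ker:ijoz,iost
b_1=(39−9)−29=1

b_1=1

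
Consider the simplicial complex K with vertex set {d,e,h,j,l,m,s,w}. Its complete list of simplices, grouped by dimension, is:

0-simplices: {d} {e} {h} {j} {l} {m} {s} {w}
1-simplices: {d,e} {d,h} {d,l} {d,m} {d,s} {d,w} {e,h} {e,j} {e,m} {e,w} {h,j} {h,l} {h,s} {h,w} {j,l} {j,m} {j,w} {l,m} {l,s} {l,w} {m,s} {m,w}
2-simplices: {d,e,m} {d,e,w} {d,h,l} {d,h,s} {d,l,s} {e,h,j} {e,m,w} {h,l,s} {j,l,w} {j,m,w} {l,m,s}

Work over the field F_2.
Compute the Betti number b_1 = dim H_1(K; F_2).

n_0=8 n_1=22 n_2=11  [Z2]
∂1: piv[de,dh,dl,dm,ds,dw,ej] rk=7  ker:eh,em,ew,hj,hl,hs,hw,jl,jm,jw,lm,ls,lw,ms,mw
∂2: piv[dem,dew,dhl,dhs,dls,ehj,emw,jlw,jmw,lms] rk=10  ker:hls
b_1=(22−7)−10=5

b_1=5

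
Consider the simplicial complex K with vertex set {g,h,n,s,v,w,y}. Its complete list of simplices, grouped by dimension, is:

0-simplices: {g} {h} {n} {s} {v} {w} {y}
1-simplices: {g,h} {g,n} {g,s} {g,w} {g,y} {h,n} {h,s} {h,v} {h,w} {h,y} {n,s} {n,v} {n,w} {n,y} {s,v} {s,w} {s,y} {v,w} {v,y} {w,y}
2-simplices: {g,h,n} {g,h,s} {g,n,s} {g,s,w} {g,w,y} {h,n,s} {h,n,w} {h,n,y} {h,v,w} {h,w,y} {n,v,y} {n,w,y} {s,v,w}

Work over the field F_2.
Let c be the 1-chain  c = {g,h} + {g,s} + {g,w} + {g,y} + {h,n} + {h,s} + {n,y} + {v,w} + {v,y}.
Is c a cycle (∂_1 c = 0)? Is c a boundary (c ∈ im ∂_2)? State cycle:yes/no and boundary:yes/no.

cycle:no boundary:no

n_0=7 n_1=20 n_2=13  [Z2]
∂1: piv[gh,gn,gs,gw,gy,hv] rk=6  ker:hn,hs,hw,hy,ns,nv,nw,ny,sv,sw,sy,vw,vy,wy
∂2: piv[ghn,ghs,gns,gsw,gwy,hnw,hny,hvw,hwy,nvy,svw] rk=11  ker:hns,nwy
∂1c = {h} + {y}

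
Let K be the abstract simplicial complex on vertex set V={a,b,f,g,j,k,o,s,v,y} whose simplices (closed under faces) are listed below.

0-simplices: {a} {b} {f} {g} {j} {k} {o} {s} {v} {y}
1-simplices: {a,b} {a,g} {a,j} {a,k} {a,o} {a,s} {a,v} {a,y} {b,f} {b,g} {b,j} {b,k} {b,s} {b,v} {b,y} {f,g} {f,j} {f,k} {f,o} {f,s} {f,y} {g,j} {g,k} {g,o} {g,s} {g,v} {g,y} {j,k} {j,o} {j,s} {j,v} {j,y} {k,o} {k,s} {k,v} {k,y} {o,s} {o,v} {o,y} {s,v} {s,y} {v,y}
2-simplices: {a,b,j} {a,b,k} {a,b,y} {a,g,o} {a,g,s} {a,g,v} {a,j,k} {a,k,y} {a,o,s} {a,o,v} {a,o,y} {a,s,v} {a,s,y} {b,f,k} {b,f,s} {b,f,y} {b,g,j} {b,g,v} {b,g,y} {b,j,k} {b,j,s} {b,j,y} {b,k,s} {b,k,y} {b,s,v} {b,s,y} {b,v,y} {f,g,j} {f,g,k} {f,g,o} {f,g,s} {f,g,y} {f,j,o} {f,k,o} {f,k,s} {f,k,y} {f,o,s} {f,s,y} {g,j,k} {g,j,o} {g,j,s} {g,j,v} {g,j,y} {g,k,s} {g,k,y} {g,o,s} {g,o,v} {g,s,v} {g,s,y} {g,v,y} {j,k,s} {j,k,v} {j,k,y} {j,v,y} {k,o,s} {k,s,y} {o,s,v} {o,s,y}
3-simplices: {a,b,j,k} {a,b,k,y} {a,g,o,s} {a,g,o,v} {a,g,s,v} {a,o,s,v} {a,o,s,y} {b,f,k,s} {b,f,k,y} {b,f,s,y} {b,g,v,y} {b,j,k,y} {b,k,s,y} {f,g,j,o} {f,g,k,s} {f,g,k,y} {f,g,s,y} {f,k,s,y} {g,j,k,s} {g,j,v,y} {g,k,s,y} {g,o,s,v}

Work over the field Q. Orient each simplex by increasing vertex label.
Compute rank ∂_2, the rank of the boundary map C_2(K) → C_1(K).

rank∂_2=33

n_0=10 n_1=42 n_2=58 n_3=22  [Q]
∂1: piv[ab,ag,aj,ak,ao,as,av,ay,bf] rk=9  ker:bg,bj,bk,bs,bv,by,fg,fj,fk,fo,fs,fy,gj,gk,go,gs,gv,gy,jk,jo,js,jv,jy,ko,ks,kv,ky,os,ov,oy,sv,sy,vy
∂2: piv[abj,abk,aby,ago,ags,agv,ajk,aky,aos,aov,aoy,asv,asy,bfk,bfs,bfy,bgj,bgv,bgy,bjs,bjy,bks,bsv,bsy,bvy,fgj,fgk,fgo,fgs,fjo,fko,gjv,jkv] rk=33  ker:bjk,bky,fgy,fks,fky,fos,fsy,gjk,gjo,gjs,gjy,gks,gky,gos,gov,gsv,gsy,gvy,jks,jky,jvy,kos,ksy,osv,osy
∂3: piv[abjk,abky,agos,agov,agsv,aosv,aosy,bfks,bfky,bfsy,bgvy,bjky,bksy,fgjo,fgks,fgky,fgsy,gjks,gjvy] rk=19  ker:fksy,gksy,gosv
rk∂_2=33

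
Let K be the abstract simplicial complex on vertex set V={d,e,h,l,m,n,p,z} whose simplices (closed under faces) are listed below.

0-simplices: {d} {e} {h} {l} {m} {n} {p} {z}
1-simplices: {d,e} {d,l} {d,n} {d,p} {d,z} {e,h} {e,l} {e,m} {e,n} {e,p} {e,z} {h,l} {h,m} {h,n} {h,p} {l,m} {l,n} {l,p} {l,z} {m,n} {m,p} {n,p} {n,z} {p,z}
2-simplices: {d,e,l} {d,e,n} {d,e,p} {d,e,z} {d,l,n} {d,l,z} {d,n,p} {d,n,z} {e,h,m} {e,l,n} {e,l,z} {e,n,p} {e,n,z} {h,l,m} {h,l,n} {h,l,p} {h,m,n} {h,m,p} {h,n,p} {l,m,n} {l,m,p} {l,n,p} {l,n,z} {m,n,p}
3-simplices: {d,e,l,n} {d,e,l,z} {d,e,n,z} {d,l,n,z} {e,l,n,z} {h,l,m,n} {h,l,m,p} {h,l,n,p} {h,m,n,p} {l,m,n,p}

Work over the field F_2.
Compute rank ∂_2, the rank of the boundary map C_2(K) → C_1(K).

rank∂_2=15

n_0=8 n_1=24 n_2=24 n_3=10  [Z2]
∂1: piv[de,dl,dn,dp,dz,eh,em] rk=7  ker:el,en,ep,ez,hl,hm,hn,hp,lm,ln,lp,lz,mn,mp,np,nz,pz
∂2: piv[del,den,dep,dez,dln,dlz,dnp,dnz,ehm,hlm,hln,hlp,hmn,hmp,hnp] rk=15  ker:eln,elz,enp,enz,lmn,lmp,lnp,lnz,mnp
∂3: piv[deln,delz,denz,dlnz,hlmn,hlmp,hlnp,hmnp] rk=8  ker:elnz,lmnp
rk∂_2=15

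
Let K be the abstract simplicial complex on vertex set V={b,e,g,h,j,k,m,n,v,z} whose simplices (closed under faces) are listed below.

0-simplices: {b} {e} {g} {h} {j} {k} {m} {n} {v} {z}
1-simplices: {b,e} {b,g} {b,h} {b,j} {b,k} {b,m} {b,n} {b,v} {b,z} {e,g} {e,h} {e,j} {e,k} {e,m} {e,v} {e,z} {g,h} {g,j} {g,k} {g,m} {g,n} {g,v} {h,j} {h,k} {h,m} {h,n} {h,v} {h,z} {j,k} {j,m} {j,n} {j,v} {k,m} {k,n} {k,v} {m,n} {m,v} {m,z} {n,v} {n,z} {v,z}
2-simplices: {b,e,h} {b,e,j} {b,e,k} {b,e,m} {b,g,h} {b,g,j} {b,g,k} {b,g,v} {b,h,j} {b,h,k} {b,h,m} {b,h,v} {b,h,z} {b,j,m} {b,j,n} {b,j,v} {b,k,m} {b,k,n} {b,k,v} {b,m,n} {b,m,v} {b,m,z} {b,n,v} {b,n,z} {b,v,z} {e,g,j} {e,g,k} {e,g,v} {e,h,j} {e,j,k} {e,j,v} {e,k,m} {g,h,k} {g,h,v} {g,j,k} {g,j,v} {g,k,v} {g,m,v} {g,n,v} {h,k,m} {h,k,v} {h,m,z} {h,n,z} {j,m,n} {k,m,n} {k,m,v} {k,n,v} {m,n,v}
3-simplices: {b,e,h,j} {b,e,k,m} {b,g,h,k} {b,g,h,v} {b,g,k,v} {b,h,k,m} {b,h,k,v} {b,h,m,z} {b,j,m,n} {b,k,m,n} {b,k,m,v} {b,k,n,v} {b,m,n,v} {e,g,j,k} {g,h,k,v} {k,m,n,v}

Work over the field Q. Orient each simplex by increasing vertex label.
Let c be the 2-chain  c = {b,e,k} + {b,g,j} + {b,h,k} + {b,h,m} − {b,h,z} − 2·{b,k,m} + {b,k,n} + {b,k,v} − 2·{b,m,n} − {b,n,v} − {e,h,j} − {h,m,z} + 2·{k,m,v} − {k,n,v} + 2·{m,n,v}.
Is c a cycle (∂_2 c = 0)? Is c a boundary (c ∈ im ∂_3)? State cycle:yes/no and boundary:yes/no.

cycle:no boundary:no

n_0=10 n_1=41 n_2=48 n_3=16  [Q]
∂1: piv[be,bg,bh,bj,bk,bm,bn,bv,bz] rk=9  ker:eg,eh,ej,ek,em,ev,ez,gh,gj,gk,gm,gn,gv,hj,hk,hm,hn,hv,hz,jk,jm,jn,jv,km,kn,kv,mn,mv,mz,nv,nz,vz
∂2: piv[beh,bej,bek,bem,bgh,bgj,bgk,bgv,bhj,bhk,bhm,bhv,bhz,bjm,bjn,bjv,bkm,bkn,bkv,bmn,bmv,bmz,bnv,bnz,bvz,egj,egv,ejk,gmv,gnv,hnz] rk=31  ker:egk,ehj,ejv,ekm,ghk,ghv,gjk,gjv,gkv,hkm,hkv,hmz,jmn,kmn,kmv,knv,mnv
∂3: piv[behj,bekm,bghk,bghv,bgkv,bhkm,bhkv,bhmz,bjmn,bkmn,bkmv,bknv,bmnv,egjk] rk=14  ker:ghkv,kmnv
∂2c = {b,e} + {b,g} + {b,h} − {b,j} − 2·{b,k} − {b,m} + {b,z} − {e,h} + {e,j} + {e,k} + {g,j} − {h,j} + {h,k} − {m,z}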